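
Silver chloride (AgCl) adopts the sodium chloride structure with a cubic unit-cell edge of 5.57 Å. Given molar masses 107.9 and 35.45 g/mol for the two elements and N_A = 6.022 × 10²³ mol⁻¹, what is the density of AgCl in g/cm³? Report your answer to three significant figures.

5.51 g/cm³

The sodium chloride structure contains Z = 4 formula units per cell; M(AgCl) = 107.9 + 35.45 = 143.35 g/mol.
a³ = (5.570 × 10^-8 cm)³ = 1.728 × 10^-22 cm³.
ρ = 4 × 143.35 / (6.022 × 10²³ × 1.728 × 10^-22) = 5.510 g/cm³.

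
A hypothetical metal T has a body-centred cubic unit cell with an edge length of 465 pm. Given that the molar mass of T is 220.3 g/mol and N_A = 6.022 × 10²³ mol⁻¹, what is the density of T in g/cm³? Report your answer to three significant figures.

A BCC unit cell contains Z = 2 atoms.
Cell volume: a³ = (465 pm)³ = (4.650 × 10^-8 cm)³ = 1.005 × 10^-22 cm³.
ρ = Z·M/(N_A·a³) = 2 × 220.3 / (6.022 × 10²³ × 1.005 × 10^-22) = 7.277 g/cm³.

7.28 g/cm³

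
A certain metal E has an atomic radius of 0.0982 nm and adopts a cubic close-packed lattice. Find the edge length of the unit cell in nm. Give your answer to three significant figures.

In an FCC lattice, atoms touch along the face diagonal, so √2·a = 4r.
a = 4r/√2 = 4 × 0.0982 / 1.4142 = 0.278 nm.

0.278 nm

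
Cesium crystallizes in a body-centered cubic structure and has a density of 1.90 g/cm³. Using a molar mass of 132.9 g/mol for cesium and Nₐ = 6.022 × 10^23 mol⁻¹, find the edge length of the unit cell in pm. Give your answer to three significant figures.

615 pm

With Z = 2 atoms per BCC cell, a³ = Z·M/(N_A·ρ) = 2 × 132.9 / (6.022 × 10²³ × 1.900 g/cm³) = 2.323 × 10^-22 cm³.
a = (2.323 × 10^-22)^(1/3) = 6.147 × 10^-8 cm = 615 pm.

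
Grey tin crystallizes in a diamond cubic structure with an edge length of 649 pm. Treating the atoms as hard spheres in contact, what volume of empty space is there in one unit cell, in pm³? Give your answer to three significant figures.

In a diamond cubic lattice nearest neighbors lie along the body diagonal with √3·a = 8r, so r = 0.2165a = 140.5 pm.
V_cell = a³ = 2.734 × 10^8 pm³; V_atoms = 8 × (4/3)πr³ = 9.297 × 10^7 pm³.
Empty space = 2.734 × 10^8 − 9.297 × 10^7 = 1.80 × 10^8 pm³.

1.80 × 10^8 pm³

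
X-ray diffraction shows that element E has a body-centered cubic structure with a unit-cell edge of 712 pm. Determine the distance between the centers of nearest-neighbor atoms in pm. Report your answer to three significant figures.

In a BCC structure, atoms touch along the body diagonal, so √3·a = 4r; the nearest-neighbor distance equals 2r = 0.8660·a.
d = 0.8660 × 712 = 617 pm.

617 pm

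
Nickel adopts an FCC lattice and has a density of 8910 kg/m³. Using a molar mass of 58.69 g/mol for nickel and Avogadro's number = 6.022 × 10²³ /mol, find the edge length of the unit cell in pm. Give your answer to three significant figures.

With Z = 4 atoms per FCC cell, a³ = Z·M/(N_A·ρ) = 4 × 58.69 / (6.022 × 10²³ × 8.910 g/cm³) = 4.375 × 10^-23 cm³.
a = (4.375 × 10^-23)^(1/3) = 3.524 × 10^-8 cm = 352 pm.

352 pm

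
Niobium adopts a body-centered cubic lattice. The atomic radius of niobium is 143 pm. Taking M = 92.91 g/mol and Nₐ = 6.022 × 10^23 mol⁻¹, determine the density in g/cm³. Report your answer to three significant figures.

8.57 g/cm³

In a BCC lattice, atoms touch along the body diagonal, so √3·a = 4r, giving a = 330.2 pm = 3.302 × 10^-8 cm.
With Z = 2, ρ = Z·M/(N_A·a³) = 2 × 92.91 / (6.022 × 10²³ × 3.602 × 10^-23) = 8.567 g/cm³.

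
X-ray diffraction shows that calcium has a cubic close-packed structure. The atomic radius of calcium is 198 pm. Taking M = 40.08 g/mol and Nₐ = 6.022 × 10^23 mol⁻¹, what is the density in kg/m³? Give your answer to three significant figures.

1520 kg/m³

In an FCC lattice, atoms touch along the face diagonal, so √2·a = 4r, giving a = 560.0 pm = 5.600 × 10^-8 cm.
With Z = 4, ρ = Z·M/(N_A·a³) = 4 × 40.08 / (6.022 × 10²³ × 1.756 × 10^-22) = 1.516 g/cm³ = 1520 kg/m³.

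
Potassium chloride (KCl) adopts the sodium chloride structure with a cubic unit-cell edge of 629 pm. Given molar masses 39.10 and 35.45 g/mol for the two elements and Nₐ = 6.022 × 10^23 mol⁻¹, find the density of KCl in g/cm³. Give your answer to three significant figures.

1.99 g/cm³

The sodium chloride structure contains Z = 4 formula units per cell; M(KCl) = 39.10 + 35.45 = 74.55 g/mol.
a³ = (6.290 × 10^-8 cm)³ = 2.489 × 10^-22 cm³.
ρ = 4 × 74.55 / (6.022 × 10²³ × 2.489 × 10^-22) = 1.990 g/cm³.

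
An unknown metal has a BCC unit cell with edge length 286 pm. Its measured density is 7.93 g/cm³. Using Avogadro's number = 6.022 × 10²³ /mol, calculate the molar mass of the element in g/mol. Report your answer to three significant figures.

A BCC cell has Z = 2 atoms; a = 2.860 × 10^-8 cm.
M = ρ·N_A·a³/Z = 7.93 × 6.022 × 10²³ × 2.339 × 10^-23 / 2 = 55.9 g/mol.

55.9 g/mol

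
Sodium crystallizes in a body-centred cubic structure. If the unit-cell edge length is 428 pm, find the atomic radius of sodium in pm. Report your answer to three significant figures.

185 pm

In a BCC lattice, atoms touch along the body diagonal, so √3·a = 4r.
r = √3·a/4 = 1.7321 × 428 / 4 = 185 pm.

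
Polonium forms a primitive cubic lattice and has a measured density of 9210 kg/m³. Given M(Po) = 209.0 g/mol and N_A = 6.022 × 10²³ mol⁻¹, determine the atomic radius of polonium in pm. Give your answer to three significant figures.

168 pm

For a simple cubic cell (Z = 1), a³ = Z·M/(N_A·ρ) = 1 × 209.0 / (6.022 × 10²³ × 9.210) = 3.768 × 10^-23 cm³, so a = 3.353 × 10^-8 cm = 335.3 pm.
Atoms touch along the cell edge, so a = 2r, so r = 0.5000 × a = 168 pm.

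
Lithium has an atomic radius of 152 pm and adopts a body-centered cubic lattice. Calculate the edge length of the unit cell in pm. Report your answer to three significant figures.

In a BCC lattice, atoms touch along the body diagonal, so √3·a = 4r.
a = 4r/√3 = 4 × 152 / 1.7321 = 351 pm.

351 pm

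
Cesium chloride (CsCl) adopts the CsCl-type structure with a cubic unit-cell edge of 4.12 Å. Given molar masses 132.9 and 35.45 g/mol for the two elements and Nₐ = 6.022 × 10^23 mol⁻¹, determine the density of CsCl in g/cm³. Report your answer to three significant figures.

4.00 g/cm³

The CsCl-type structure contains Z = 1 formula unit per cell; M(CsCl) = 132.9 + 35.45 = 168.35 g/mol.
a³ = (4.120 × 10^-8 cm)³ = 6.993 × 10^-23 cm³.
ρ = 1 × 168.35 / (6.022 × 10²³ × 6.993 × 10^-23) = 3.997 g/cm³.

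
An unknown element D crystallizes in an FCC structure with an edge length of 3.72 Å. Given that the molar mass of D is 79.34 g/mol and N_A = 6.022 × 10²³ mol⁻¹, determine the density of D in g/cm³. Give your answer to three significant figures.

10.2 g/cm³

An FCC unit cell contains Z = 4 atoms.
Cell volume: a³ = (3.72 Å)³ = (3.720 × 10^-8 cm)³ = 5.148 × 10^-23 cm³.
ρ = Z·M/(N_A·a³) = 4 × 79.34 / (6.022 × 10²³ × 5.148 × 10^-23) = 10.24 g/cm³.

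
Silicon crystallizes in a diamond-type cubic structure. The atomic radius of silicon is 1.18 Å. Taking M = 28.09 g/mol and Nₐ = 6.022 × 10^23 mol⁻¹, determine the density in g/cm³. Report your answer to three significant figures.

2.30 g/cm³

In a diamond cubic lattice, nearest neighbors lie along the body diagonal with √3·a = 8r, giving a = 5.450 Å = 5.450 × 10^-8 cm.
With Z = 8, ρ = Z·M/(N_A·a³) = 8 × 28.09 / (6.022 × 10²³ × 1.619 × 10^-22) = 2.305 g/cm³.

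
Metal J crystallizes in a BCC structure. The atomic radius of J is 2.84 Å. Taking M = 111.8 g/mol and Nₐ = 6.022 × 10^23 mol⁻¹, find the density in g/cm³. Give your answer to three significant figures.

In a BCC lattice, atoms touch along the body diagonal, so √3·a = 4r, giving a = 6.559 Å = 6.559 × 10^-8 cm.
With Z = 2, ρ = Z·M/(N_A·a³) = 2 × 111.8 / (6.022 × 10²³ × 2.821 × 10^-22) = 1.316 g/cm³.

1.32 g/cm³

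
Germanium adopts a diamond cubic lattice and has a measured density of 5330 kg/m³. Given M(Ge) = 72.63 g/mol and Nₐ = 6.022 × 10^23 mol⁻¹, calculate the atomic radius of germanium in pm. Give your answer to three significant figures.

122 pm

For a diamond cubic cell (Z = 8), a³ = Z·M/(N_A·ρ) = 8 × 72.63 / (6.022 × 10²³ × 5.330) = 1.810 × 10^-22 cm³, so a = 5.657 × 10^-8 cm = 565.7 pm.
Nearest neighbors lie along the body diagonal with √3·a = 8r, so r = 0.2165 × a = 122 pm.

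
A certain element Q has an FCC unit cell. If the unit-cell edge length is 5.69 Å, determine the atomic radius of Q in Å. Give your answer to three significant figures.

In an FCC lattice, atoms touch along the face diagonal, so √2·a = 4r.
r = √2·a/4 = 1.4142 × 5.69 / 4 = 2.01 Å.

2.01 Å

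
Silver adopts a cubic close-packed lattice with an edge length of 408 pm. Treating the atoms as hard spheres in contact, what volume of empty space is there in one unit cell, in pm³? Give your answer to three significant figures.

In an FCC lattice atoms touch along the face diagonal, so √2·a = 4r, so r = 0.3536a = 144.2 pm.
V_cell = a³ = 6.792 × 10^7 pm³; V_atoms = 4 × (4/3)πr³ = 5.029 × 10^7 pm³.
Empty space = 6.792 × 10^7 − 5.029 × 10^7 = 1.76 × 10^7 pm³.

1.76 × 10^7 pm³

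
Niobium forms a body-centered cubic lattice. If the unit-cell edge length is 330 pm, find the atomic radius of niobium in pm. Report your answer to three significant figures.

In a BCC lattice, atoms touch along the body diagonal, so √3·a = 4r.
r = √3·a/4 = 1.7321 × 330 / 4 = 143 pm.

143 pm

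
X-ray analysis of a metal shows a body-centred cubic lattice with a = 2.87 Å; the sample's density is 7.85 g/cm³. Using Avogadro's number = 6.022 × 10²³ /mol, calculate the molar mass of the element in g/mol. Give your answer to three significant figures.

A BCC cell has Z = 2 atoms; a = 2.870 × 10^-8 cm.
M = ρ·N_A·a³/Z = 7.85 × 6.022 × 10²³ × 2.364 × 10^-23 / 2 = 55.9 g/mol.

55.9 g/mol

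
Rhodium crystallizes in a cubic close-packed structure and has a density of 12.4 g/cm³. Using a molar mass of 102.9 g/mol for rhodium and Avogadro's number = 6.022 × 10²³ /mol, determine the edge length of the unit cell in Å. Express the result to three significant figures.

With Z = 4 atoms per FCC cell, a³ = Z·M/(N_A·ρ) = 4 × 102.9 / (6.022 × 10²³ × 12.40 g/cm³) = 5.512 × 10^-23 cm³.
a = (5.512 × 10^-23)^(1/3) = 3.806 × 10^-8 cm = 3.81 Å.

3.81 Å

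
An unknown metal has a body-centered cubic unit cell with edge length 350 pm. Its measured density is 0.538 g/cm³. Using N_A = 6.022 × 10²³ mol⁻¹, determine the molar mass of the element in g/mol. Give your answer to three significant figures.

6.95 g/mol

A BCC cell has Z = 2 atoms; a = 3.500 × 10^-8 cm.
M = ρ·N_A·a³/Z = 0.538 × 6.022 × 10²³ × 4.288 × 10^-23 / 2 = 6.95 g/mol.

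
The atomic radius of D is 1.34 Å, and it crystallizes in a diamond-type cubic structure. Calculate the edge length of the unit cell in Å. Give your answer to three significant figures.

6.19 Å

In a diamond cubic lattice, nearest neighbors lie along the body diagonal with √3·a = 8r.
a = 8r/√3 = 8 × 1.34 / 1.7321 = 6.19 Å.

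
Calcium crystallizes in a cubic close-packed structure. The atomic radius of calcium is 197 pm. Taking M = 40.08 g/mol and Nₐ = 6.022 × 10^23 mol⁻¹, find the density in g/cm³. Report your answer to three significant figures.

1.54 g/cm³

In an FCC lattice, atoms touch along the face diagonal, so √2·a = 4r, giving a = 557.2 pm = 5.572 × 10^-8 cm.
With Z = 4, ρ = Z·M/(N_A·a³) = 4 × 40.08 / (6.022 × 10²³ × 1.730 × 10^-22) = 1.539 g/cm³.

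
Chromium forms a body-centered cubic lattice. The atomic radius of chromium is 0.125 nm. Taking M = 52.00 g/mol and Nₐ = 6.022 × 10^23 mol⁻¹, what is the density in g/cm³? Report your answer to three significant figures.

7.18 g/cm³

In a BCC lattice, atoms touch along the body diagonal, so √3·a = 4r, giving a = 0.2887 nm = 2.887 × 10^-8 cm.
With Z = 2, ρ = Z·M/(N_A·a³) = 2 × 52.00 / (6.022 × 10²³ × 2.406 × 10^-23) = 7.179 g/cm³.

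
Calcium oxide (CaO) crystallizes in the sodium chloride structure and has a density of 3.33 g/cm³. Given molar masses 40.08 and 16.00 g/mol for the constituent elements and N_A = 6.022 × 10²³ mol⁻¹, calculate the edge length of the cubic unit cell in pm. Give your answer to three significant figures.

M(CaO) = 56.08 g/mol; Z = 4 formula units per cell.
a³ = Z·M/(N_A·ρ) = 4 × 56.08 / (6.022 × 10²³ × 3.33) = 1.119 × 10^-22 cm³, so a = 4.818 × 10^-8 cm = 482 pm.

482 pm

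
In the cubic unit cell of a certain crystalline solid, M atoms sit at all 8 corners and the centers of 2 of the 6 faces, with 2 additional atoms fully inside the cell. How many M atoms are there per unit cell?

4

Corner atoms are shared by 8 cells (1/8 each), face atoms by 2 (1/2 each), interior atoms are unshared.
Net atoms = 8 × 1/8 + 2 × 1/2 + 2 = 1 + 1 + 2 = 4.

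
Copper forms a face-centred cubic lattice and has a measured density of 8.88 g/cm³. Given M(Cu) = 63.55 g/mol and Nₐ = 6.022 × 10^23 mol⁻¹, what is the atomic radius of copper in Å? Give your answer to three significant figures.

For an FCC cell (Z = 4), a³ = Z·M/(N_A·ρ) = 4 × 63.55 / (6.022 × 10²³ × 8.880) = 4.754 × 10^-23 cm³, so a = 3.622 × 10^-8 cm = 3.622 Å.
Atoms touch along the face diagonal, so √2·a = 4r, so r = 0.3536 × a = 1.28 Å.

1.28 Å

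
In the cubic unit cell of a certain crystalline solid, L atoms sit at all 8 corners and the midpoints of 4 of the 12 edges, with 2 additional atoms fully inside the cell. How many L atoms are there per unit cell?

Corner atoms are shared by 8 cells (1/8 each), edge atoms by 4 (1/4 each), interior atoms are unshared.
Net atoms = 8 × 1/8 + 4 × 1/4 + 2 = 1 + 1 + 2 = 4.

4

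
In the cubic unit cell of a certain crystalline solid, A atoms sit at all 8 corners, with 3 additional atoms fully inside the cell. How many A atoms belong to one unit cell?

Corner atoms are shared by 8 cells (1/8 each), interior atoms are unshared.
Net atoms = 8 × 1/8 + 3 = 1 + 3 = 4.

4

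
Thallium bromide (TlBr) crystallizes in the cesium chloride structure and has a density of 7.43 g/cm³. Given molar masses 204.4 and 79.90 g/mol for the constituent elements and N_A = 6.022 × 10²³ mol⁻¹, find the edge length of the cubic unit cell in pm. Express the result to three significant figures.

M(TlBr) = 284.3 g/mol; Z = 1 formula unit per cell.
a³ = Z·M/(N_A·ρ) = 1 × 284.3 / (6.022 × 10²³ × 7.43) = 6.354 × 10^-23 cm³, so a = 3.990 × 10^-8 cm = 399 pm.

399 pm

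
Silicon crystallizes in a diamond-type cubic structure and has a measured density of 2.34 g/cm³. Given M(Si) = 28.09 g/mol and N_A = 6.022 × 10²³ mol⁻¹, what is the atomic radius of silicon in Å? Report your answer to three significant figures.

1.17 Å

For a diamond cubic cell (Z = 8), a³ = Z·M/(N_A·ρ) = 8 × 28.09 / (6.022 × 10²³ × 2.340) = 1.595 × 10^-22 cm³, so a = 5.423 × 10^-8 cm = 5.423 Å.
Nearest neighbors lie along the body diagonal with √3·a = 8r, so r = 0.2165 × a = 1.17 Å.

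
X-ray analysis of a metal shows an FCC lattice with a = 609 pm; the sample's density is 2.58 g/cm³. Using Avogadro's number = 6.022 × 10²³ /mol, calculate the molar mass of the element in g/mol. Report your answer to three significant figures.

An FCC cell has Z = 4 atoms; a = 6.090 × 10^-8 cm.
M = ρ·N_A·a³/Z = 2.58 × 6.022 × 10²³ × 2.259 × 10^-22 / 4 = 87.7 g/mol.

87.7 g/mol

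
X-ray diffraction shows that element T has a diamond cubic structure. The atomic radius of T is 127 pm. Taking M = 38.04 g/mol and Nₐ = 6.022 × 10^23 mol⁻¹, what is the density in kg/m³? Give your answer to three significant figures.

2500 kg/m³

In a diamond cubic lattice, nearest neighbors lie along the body diagonal with √3·a = 8r, giving a = 586.6 pm = 5.866 × 10^-8 cm.
With Z = 8, ρ = Z·M/(N_A·a³) = 8 × 38.04 / (6.022 × 10²³ × 2.018 × 10^-22) = 2.504 g/cm³ = 2500 kg/m³.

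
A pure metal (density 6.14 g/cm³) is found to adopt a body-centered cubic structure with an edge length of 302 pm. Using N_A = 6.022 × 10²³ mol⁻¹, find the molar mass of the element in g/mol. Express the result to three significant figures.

50.9 g/mol

A BCC cell has Z = 2 atoms; a = 3.020 × 10^-8 cm.
M = ρ·N_A·a³/Z = 6.14 × 6.022 × 10²³ × 2.754 × 10^-23 / 2 = 50.9 g/mol.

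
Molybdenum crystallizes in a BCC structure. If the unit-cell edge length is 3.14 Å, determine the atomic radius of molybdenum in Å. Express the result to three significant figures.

In a BCC lattice, atoms touch along the body diagonal, so √3·a = 4r.
r = √3·a/4 = 1.7321 × 3.14 / 4 = 1.36 Å.

1.36 Å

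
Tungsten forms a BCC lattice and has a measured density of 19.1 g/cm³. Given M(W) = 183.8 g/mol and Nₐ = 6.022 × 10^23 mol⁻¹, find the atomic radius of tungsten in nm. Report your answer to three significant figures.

0.137 nm

For a BCC cell (Z = 2), a³ = Z·M/(N_A·ρ) = 2 × 183.8 / (6.022 × 10²³ × 19.10) = 3.196 × 10^-23 cm³, so a = 3.173 × 10^-8 cm = 0.3173 nm.
Atoms touch along the body diagonal, so √3·a = 4r, so r = 0.4330 × a = 0.137 nm.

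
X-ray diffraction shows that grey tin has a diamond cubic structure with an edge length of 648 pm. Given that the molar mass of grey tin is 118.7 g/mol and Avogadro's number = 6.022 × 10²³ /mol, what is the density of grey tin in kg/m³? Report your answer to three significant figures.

A diamond cubic unit cell contains Z = 8 atoms.
Cell volume: a³ = (648 pm)³ = (6.480 × 10^-8 cm)³ = 2.721 × 10^-22 cm³.
ρ = Z·M/(N_A·a³) = 8 × 118.7 / (6.022 × 10²³ × 2.721 × 10^-22) = 5.795 g/cm³ = 5800 kg/m³.

5800 kg/m³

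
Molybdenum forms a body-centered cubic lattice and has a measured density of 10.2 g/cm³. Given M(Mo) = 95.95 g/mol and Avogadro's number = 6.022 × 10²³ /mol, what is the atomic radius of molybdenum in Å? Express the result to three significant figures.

1.36 Å

For a BCC cell (Z = 2), a³ = Z·M/(N_A·ρ) = 2 × 95.95 / (6.022 × 10²³ × 10.20) = 3.124 × 10^-23 cm³, so a = 3.150 × 10^-8 cm = 3.150 Å.
Atoms touch along the body diagonal, so √3·a = 4r, so r = 0.4330 × a = 1.36 Å.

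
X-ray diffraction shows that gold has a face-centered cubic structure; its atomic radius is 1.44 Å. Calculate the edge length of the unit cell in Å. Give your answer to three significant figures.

In an FCC lattice, atoms touch along the face diagonal, so √2·a = 4r.
a = 4r/√2 = 4 × 1.44 / 1.4142 = 4.07 Å.

4.07 Å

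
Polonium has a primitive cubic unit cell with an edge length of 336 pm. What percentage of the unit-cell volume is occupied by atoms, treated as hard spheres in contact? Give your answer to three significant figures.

52.4%

In a simple cubic lattice atoms touch along the cell edge, so a = 2r, so r = 0.5000a = 168.0 pm.
Packing fraction = Z·(4/3)πr³ / a³ = 1 × (4/3)π × (168.0)³ / (336)³ = 0.5236 = 52.4%.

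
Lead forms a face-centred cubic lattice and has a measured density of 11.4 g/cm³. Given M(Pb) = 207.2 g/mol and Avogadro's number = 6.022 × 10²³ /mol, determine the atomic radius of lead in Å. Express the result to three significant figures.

1.75 Å

For an FCC cell (Z = 4), a³ = Z·M/(N_A·ρ) = 4 × 207.2 / (6.022 × 10²³ × 11.40) = 1.207 × 10^-22 cm³, so a = 4.942 × 10^-8 cm = 4.942 Å.
Atoms touch along the face diagonal, so √2·a = 4r, so r = 0.3536 × a = 1.75 Å.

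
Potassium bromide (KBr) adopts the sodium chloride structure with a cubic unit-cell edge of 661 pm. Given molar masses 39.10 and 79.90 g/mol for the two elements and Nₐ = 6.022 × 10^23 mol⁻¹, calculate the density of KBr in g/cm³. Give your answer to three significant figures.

2.74 g/cm³

The sodium chloride structure contains Z = 4 formula units per cell; M(KBr) = 39.10 + 79.90 = 119.0 g/mol.
a³ = (6.610 × 10^-8 cm)³ = 2.888 × 10^-22 cm³.
ρ = 4 × 119.0 / (6.022 × 10²³ × 2.888 × 10^-22) = 2.737 g/cm³.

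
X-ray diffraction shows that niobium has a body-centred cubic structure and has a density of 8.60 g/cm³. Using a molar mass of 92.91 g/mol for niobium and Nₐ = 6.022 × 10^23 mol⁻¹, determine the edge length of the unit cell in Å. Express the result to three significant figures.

3.30 Å

With Z = 2 atoms per BCC cell, a³ = Z·M/(N_A·ρ) = 2 × 92.91 / (6.022 × 10²³ × 8.600 g/cm³) = 3.588 × 10^-23 cm³.
a = (3.588 × 10^-23)^(1/3) = 3.298 × 10^-8 cm = 3.30 Å.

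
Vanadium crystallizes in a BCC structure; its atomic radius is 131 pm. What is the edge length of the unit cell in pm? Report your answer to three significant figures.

In a BCC lattice, atoms touch along the body diagonal, so √3·a = 4r.
a = 4r/√3 = 4 × 131 / 1.7321 = 303 pm.

303 pm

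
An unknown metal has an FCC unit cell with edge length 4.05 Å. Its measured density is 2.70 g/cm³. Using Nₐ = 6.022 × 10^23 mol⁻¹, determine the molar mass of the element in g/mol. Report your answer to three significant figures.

An FCC cell has Z = 4 atoms; a = 4.050 × 10^-8 cm.
M = ρ·N_A·a³/Z = 2.70 × 6.022 × 10²³ × 6.643 × 10^-23 / 4 = 27.0 g/mol.

27.0 g/mol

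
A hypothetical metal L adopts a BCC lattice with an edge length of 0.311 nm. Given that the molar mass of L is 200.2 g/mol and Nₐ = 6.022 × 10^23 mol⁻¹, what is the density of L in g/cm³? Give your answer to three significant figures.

22.1 g/cm³

A BCC unit cell contains Z = 2 atoms.
Cell volume: a³ = (0.311 nm)³ = (3.110 × 10^-8 cm)³ = 3.008 × 10^-23 cm³.
ρ = Z·M/(N_A·a³) = 2 × 200.2 / (6.022 × 10²³ × 3.008 × 10^-23) = 22.10 g/cm³.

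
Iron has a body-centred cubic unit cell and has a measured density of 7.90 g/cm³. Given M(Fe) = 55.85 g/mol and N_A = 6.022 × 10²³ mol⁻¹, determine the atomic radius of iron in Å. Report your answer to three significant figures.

For a BCC cell (Z = 2), a³ = Z·M/(N_A·ρ) = 2 × 55.85 / (6.022 × 10²³ × 7.900) = 2.348 × 10^-23 cm³, so a = 2.863 × 10^-8 cm = 2.863 Å.
Atoms touch along the body diagonal, so √3·a = 4r, so r = 0.4330 × a = 1.24 Å.

1.24 Å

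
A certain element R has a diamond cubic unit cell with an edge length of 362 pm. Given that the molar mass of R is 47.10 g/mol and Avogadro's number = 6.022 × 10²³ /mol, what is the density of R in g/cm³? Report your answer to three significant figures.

13.2 g/cm³

A diamond cubic unit cell contains Z = 8 atoms.
Cell volume: a³ = (362 pm)³ = (3.620 × 10^-8 cm)³ = 4.744 × 10^-23 cm³.
ρ = Z·M/(N_A·a³) = 8 × 47.10 / (6.022 × 10²³ × 4.744 × 10^-23) = 13.19 g/cm³.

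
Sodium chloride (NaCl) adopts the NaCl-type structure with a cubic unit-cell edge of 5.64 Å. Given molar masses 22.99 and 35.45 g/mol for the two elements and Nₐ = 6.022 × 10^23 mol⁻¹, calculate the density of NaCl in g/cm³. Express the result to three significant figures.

The NaCl-type structure contains Z = 4 formula units per cell; M(NaCl) = 22.99 + 35.45 = 58.44 g/mol.
a³ = (5.640 × 10^-8 cm)³ = 1.794 × 10^-22 cm³.
ρ = 4 × 58.44 / (6.022 × 10²³ × 1.794 × 10^-22) = 2.164 g/cm³.

2.16 g/cm³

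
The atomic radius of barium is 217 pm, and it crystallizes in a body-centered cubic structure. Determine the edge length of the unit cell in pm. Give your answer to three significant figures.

In a BCC lattice, atoms touch along the body diagonal, so √3·a = 4r.
a = 4r/√3 = 4 × 217 / 1.7321 = 501 pm.

501 pm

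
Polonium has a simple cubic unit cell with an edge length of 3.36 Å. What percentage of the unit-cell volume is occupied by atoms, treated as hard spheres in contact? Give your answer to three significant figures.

In a simple cubic lattice atoms touch along the cell edge, so a = 2r, so r = 0.5000a = 1.680 Å.
Packing fraction = Z·(4/3)πr³ / a³ = 1 × (4/3)π × (1.680)³ / (3.36)³ = 0.5236 = 52.4%.

52.4%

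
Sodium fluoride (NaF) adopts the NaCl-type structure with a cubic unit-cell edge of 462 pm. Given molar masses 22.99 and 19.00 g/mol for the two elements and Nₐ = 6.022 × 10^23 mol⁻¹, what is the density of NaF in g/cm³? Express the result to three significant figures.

2.83 g/cm³

The NaCl-type structure contains Z = 4 formula units per cell; M(NaF) = 22.99 + 19.00 = 41.99 g/mol.
a³ = (4.620 × 10^-8 cm)³ = 9.861 × 10^-23 cm³.
ρ = 4 × 41.99 / (6.022 × 10²³ × 9.861 × 10^-23) = 2.828 g/cm³.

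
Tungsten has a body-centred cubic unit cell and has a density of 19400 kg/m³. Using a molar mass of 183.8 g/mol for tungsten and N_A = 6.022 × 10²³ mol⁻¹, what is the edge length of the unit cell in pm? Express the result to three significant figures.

316 pm

With Z = 2 atoms per BCC cell, a³ = Z·M/(N_A·ρ) = 2 × 183.8 / (6.022 × 10²³ × 19.40 g/cm³) = 3.147 × 10^-23 cm³.
a = (3.147 × 10^-23)^(1/3) = 3.157 × 10^-8 cm = 316 pm.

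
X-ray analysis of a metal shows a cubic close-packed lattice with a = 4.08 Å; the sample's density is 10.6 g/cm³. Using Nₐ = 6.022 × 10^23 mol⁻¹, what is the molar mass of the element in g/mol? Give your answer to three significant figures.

108 g/mol

An FCC cell has Z = 4 atoms; a = 4.080 × 10^-8 cm.
M = ρ·N_A·a³/Z = 10.6 × 6.022 × 10²³ × 6.792 × 10^-23 / 4 = 108 g/mol.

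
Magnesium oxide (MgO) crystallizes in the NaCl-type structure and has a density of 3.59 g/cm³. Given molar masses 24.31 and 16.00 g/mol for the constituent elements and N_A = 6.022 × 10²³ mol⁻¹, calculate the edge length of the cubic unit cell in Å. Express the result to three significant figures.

4.21 Å

M(MgO) = 40.31 g/mol; Z = 4 formula units per cell.
a³ = Z·M/(N_A·ρ) = 4 × 40.31 / (6.022 × 10²³ × 3.59) = 7.458 × 10^-23 cm³, so a = 4.209 × 10^-8 cm = 4.21 Å.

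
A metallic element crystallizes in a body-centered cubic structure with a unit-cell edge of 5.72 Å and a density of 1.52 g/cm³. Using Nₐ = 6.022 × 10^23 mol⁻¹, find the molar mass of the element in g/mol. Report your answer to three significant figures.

A BCC cell has Z = 2 atoms; a = 5.720 × 10^-8 cm.
M = ρ·N_A·a³/Z = 1.52 × 6.022 × 10²³ × 1.871 × 10^-22 / 2 = 85.7 g/mol.

85.7 g/mol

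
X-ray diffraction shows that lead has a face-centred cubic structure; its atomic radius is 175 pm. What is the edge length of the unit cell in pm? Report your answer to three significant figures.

495 pm

In an FCC lattice, atoms touch along the face diagonal, so √2·a = 4r.
a = 4r/√2 = 4 × 175 / 1.4142 = 495 pm.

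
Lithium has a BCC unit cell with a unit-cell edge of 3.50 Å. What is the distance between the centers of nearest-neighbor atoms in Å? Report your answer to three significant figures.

In a BCC structure, atoms touch along the body diagonal, so √3·a = 4r; the nearest-neighbor distance equals 2r = 0.8660·a.
d = 0.8660 × 3.50 = 3.03 Å.

3.03 Å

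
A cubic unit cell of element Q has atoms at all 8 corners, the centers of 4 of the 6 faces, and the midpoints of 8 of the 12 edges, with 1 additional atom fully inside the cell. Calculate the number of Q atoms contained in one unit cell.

6

Corner atoms are shared by 8 cells (1/8 each), face atoms by 2 (1/2 each), edge atoms by 4 (1/4 each), interior atoms are unshared.
Net atoms = 8 × 1/8 + 4 × 1/2 + 8 × 1/4 + 1 = 1 + 2 + 2 + 1 = 6.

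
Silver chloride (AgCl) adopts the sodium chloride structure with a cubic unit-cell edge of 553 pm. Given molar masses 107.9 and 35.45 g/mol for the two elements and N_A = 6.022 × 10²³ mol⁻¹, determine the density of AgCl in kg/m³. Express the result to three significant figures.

5630 kg/m³

The sodium chloride structure contains Z = 4 formula units per cell; M(AgCl) = 107.9 + 35.45 = 143.35 g/mol.
a³ = (5.530 × 10^-8 cm)³ = 1.691 × 10^-22 cm³.
ρ = 4 × 143.35 / (6.022 × 10²³ × 1.691 × 10^-22) = 5.630 g/cm³ = 5630 kg/m³.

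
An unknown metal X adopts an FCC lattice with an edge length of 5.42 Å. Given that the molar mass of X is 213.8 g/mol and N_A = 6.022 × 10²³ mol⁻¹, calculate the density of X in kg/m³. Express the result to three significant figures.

An FCC unit cell contains Z = 4 atoms.
Cell volume: a³ = (5.42 Å)³ = (5.420 × 10^-8 cm)³ = 1.592 × 10^-22 cm³.
ρ = Z·M/(N_A·a³) = 4 × 213.8 / (6.022 × 10²³ × 1.592 × 10^-22) = 8.919 g/cm³ = 8920 kg/m³.

8920 kg/m³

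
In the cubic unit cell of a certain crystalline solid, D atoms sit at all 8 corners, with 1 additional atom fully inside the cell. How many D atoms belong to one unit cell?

2

Corner atoms are shared by 8 cells (1/8 each), interior atoms are unshared.
Net atoms = 8 × 1/8 + 1 = 1 + 1 = 2.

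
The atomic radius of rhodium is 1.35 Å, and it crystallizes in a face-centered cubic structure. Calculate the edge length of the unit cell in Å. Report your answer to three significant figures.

In an FCC lattice, atoms touch along the face diagonal, so √2·a = 4r.
a = 4r/√2 = 4 × 1.35 / 1.4142 = 3.82 Å.

3.82 Å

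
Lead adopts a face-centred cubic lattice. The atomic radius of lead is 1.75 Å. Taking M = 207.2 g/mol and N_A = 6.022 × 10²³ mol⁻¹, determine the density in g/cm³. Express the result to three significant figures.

11.3 g/cm³

In an FCC lattice, atoms touch along the face diagonal, so √2·a = 4r, giving a = 4.950 Å = 4.950 × 10^-8 cm.
With Z = 4, ρ = Z·M/(N_A·a³) = 4 × 207.2 / (6.022 × 10²³ × 1.213 × 10^-22) = 11.35 g/cm³.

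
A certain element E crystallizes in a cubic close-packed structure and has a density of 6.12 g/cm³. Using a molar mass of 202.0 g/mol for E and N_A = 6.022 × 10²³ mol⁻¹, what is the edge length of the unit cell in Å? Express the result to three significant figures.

6.03 Å

With Z = 4 atoms per FCC cell, a³ = Z·M/(N_A·ρ) = 4 × 202.0 / (6.022 × 10²³ × 6.120 g/cm³) = 2.192 × 10^-22 cm³.
a = (2.192 × 10^-22)^(1/3) = 6.030 × 10^-8 cm = 6.03 Å.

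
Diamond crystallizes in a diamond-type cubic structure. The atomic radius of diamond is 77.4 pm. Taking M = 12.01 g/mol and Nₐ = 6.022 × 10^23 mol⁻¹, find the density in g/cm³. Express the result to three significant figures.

In a diamond cubic lattice, nearest neighbors lie along the body diagonal with √3·a = 8r, giving a = 357.5 pm = 3.575 × 10^-8 cm.
With Z = 8, ρ = Z·M/(N_A·a³) = 8 × 12.01 / (6.022 × 10²³ × 4.569 × 10^-23) = 3.492 g/cm³.

3.49 g/cm³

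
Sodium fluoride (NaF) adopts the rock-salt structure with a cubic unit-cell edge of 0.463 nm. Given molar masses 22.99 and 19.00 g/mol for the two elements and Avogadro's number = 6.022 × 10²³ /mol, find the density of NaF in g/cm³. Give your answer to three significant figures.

2.81 g/cm³

The rock-salt structure contains Z = 4 formula units per cell; M(NaF) = 22.99 + 19.00 = 41.99 g/mol.
a³ = (4.630 × 10^-8 cm)³ = 9.925 × 10^-23 cm³.
ρ = 4 × 41.99 / (6.022 × 10²³ × 9.925 × 10^-23) = 2.810 g/cm³.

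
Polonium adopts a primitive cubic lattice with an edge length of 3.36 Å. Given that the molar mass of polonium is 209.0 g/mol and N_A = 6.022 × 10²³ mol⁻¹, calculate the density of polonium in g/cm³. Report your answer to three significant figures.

A simple cubic unit cell contains Z = 1 atom.
Cell volume: a³ = (3.36 Å)³ = (3.360 × 10^-8 cm)³ = 3.793 × 10^-23 cm³.
ρ = Z·M/(N_A·a³) = 1 × 209.0 / (6.022 × 10²³ × 3.793 × 10^-23) = 9.149 g/cm³.

9.15 g/cm³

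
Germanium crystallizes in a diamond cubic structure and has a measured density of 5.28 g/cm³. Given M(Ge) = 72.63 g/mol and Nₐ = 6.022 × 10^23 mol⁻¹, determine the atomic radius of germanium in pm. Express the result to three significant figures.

For a diamond cubic cell (Z = 8), a³ = Z·M/(N_A·ρ) = 8 × 72.63 / (6.022 × 10²³ × 5.280) = 1.827 × 10^-22 cm³, so a = 5.675 × 10^-8 cm = 567.5 pm.
Nearest neighbors lie along the body diagonal with √3·a = 8r, so r = 0.2165 × a = 123 pm.

123 pm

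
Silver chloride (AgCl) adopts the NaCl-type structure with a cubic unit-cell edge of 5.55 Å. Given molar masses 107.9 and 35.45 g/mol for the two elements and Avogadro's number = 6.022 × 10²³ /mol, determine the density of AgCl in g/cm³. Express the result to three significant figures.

The NaCl-type structure contains Z = 4 formula units per cell; M(AgCl) = 107.9 + 35.45 = 143.35 g/mol.
a³ = (5.550 × 10^-8 cm)³ = 1.710 × 10^-22 cm³.
ρ = 4 × 143.35 / (6.022 × 10²³ × 1.710 × 10^-22) = 5.570 g/cm³.

5.57 g/cm³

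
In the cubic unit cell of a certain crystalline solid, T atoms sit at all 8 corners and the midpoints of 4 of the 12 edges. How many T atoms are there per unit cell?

Corner atoms are shared by 8 cells (1/8 each), edge atoms by 4 (1/4 each).
Net atoms = 8 × 1/8 + 4 × 1/4 = 1 + 1 = 2.

2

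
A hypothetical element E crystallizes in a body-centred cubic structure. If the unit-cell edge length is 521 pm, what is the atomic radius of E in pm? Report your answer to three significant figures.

226 pm

In a BCC lattice, atoms touch along the body diagonal, so √3·a = 4r.
r = √3·a/4 = 1.7321 × 521 / 4 = 226 pm.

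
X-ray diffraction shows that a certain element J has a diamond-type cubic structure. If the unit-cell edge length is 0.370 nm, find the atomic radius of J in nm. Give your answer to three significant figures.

In a diamond cubic lattice, nearest neighbors lie along the body diagonal with √3·a = 8r.
r = √3·a/8 = 1.7321 × 0.370 / 8 = 0.0801 nm.

0.0801 nm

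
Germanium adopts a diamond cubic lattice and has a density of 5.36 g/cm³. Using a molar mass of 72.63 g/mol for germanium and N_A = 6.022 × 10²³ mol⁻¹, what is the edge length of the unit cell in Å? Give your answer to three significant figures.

With Z = 8 atoms per diamond cubic cell, a³ = Z·M/(N_A·ρ) = 8 × 72.63 / (6.022 × 10²³ × 5.360 g/cm³) = 1.800 × 10^-22 cm³.
a = (1.800 × 10^-22)^(1/3) = 5.646 × 10^-8 cm = 5.65 Å.

5.65 Å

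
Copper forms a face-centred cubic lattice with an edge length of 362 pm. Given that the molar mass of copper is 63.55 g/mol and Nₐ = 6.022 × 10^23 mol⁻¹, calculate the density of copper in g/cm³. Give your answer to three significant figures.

An FCC unit cell contains Z = 4 atoms.
Cell volume: a³ = (362 pm)³ = (3.620 × 10^-8 cm)³ = 4.744 × 10^-23 cm³.
ρ = Z·M/(N_A·a³) = 4 × 63.55 / (6.022 × 10²³ × 4.744 × 10^-23) = 8.898 g/cm³.

8.90 g/cm³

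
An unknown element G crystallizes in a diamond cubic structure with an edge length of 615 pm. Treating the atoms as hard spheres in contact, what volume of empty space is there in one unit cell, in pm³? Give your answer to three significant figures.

1.54 × 10^8 pm³

In a diamond cubic lattice nearest neighbors lie along the body diagonal with √3·a = 8r, so r = 0.2165a = 133.2 pm.
V_cell = a³ = 2.326 × 10^8 pm³; V_atoms = 8 × (4/3)πr³ = 7.911 × 10^7 pm³.
Empty space = 2.326 × 10^8 − 7.911 × 10^7 = 1.54 × 10^8 pm³.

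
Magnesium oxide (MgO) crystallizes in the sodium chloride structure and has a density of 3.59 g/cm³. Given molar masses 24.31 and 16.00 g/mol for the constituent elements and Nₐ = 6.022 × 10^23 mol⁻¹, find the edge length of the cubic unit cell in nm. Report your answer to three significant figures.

M(MgO) = 40.31 g/mol; Z = 4 formula units per cell.
a³ = Z·M/(N_A·ρ) = 4 × 40.31 / (6.022 × 10²³ × 3.59) = 7.458 × 10^-23 cm³, so a = 4.209 × 10^-8 cm = 0.421 nm.

0.421 nm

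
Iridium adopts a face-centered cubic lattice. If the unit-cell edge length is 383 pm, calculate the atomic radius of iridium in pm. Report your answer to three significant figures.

135 pm

In an FCC lattice, atoms touch along the face diagonal, so √2·a = 4r.
r = √2·a/4 = 1.4142 × 383 / 4 = 135 pm.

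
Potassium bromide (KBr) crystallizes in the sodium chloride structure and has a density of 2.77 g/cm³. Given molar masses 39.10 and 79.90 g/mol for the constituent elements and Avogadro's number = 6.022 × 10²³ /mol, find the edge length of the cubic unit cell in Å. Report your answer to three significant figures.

M(KBr) = 119.0 g/mol; Z = 4 formula units per cell.
a³ = Z·M/(N_A·ρ) = 4 × 119.0 / (6.022 × 10²³ × 2.77) = 2.854 × 10^-22 cm³, so a = 6.584 × 10^-8 cm = 6.58 Å.

6.58 Å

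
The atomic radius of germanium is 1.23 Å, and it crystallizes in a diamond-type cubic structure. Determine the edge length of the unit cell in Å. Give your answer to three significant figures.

In a diamond cubic lattice, nearest neighbors lie along the body diagonal with √3·a = 8r.
a = 8r/√3 = 8 × 1.23 / 1.7321 = 5.68 Å.

5.68 Å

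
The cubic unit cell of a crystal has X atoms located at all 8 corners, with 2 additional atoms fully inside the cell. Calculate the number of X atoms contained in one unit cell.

3

Corner atoms are shared by 8 cells (1/8 each), interior atoms are unshared.
Net atoms = 8 × 1/8 + 2 = 1 + 2 = 3.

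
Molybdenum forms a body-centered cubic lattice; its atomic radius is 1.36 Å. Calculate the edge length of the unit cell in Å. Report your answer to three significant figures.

In a BCC lattice, atoms touch along the body diagonal, so √3·a = 4r.
a = 4r/√3 = 4 × 1.36 / 1.7321 = 3.14 Å.

3.14 Å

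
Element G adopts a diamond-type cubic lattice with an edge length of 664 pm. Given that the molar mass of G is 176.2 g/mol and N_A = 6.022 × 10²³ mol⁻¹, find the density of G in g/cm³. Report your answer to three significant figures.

8.00 g/cm³

A diamond cubic unit cell contains Z = 8 atoms.
Cell volume: a³ = (664 pm)³ = (6.640 × 10^-8 cm)³ = 2.928 × 10^-22 cm³.
ρ = Z·M/(N_A·a³) = 8 × 176.2 / (6.022 × 10²³ × 2.928 × 10^-22) = 7.996 g/cm³.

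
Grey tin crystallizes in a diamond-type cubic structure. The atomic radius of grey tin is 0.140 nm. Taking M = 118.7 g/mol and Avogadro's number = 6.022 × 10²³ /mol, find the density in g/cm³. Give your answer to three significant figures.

5.83 g/cm³

In a diamond cubic lattice, nearest neighbors lie along the body diagonal with √3·a = 8r, giving a = 0.6466 nm = 6.466 × 10^-8 cm.
With Z = 8, ρ = Z·M/(N_A·a³) = 8 × 118.7 / (6.022 × 10²³ × 2.704 × 10^-22) = 5.832 g/cm³.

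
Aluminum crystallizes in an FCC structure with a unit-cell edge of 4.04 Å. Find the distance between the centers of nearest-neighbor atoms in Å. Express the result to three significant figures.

In an FCC structure, atoms touch along the face diagonal, so √2·a = 4r; the nearest-neighbor distance equals 2r = 0.7071·a.
d = 0.7071 × 4.04 = 2.86 Å.

2.86 Å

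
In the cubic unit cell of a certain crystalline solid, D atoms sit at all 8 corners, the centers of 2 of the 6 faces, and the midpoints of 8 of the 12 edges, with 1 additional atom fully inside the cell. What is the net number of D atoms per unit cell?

Corner atoms are shared by 8 cells (1/8 each), face atoms by 2 (1/2 each), edge atoms by 4 (1/4 each), interior atoms are unshared.
Net atoms = 8 × 1/8 + 2 × 1/2 + 8 × 1/4 + 1 = 1 + 1 + 2 + 1 = 5.

5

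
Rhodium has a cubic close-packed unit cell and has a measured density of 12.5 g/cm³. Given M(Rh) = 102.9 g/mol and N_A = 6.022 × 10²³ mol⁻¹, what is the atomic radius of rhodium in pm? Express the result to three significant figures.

For an FCC cell (Z = 4), a³ = Z·M/(N_A·ρ) = 4 × 102.9 / (6.022 × 10²³ × 12.50) = 5.468 × 10^-23 cm³, so a = 3.796 × 10^-8 cm = 379.6 pm.
Atoms touch along the face diagonal, so √2·a = 4r, so r = 0.3536 × a = 134 pm.

134 pm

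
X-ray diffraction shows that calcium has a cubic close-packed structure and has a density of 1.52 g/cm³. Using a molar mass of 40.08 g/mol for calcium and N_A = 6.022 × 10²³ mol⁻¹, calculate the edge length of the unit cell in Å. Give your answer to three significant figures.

5.60 Å

With Z = 4 atoms per FCC cell, a³ = Z·M/(N_A·ρ) = 4 × 40.08 / (6.022 × 10²³ × 1.520 g/cm³) = 1.751 × 10^-22 cm³.
a = (1.751 × 10^-22)^(1/3) = 5.595 × 10^-8 cm = 5.60 Å.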